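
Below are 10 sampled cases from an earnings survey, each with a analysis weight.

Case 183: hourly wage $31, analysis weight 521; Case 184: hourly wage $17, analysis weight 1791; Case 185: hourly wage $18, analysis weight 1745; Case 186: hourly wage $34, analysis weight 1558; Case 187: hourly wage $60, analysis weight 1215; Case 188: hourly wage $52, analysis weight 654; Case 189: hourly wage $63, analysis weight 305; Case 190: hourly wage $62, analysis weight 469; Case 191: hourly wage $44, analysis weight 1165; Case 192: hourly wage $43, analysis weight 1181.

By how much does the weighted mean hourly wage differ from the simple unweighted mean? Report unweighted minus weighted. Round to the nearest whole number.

6

Unweighted sum = 31 + 17 + 18 + 34 + 60 + 52 + 63 + 62 + 44 + 43 = 424
Unweighted mean = 424 / 10 = 42.4
Weighted sum = 388224
Sum of weights = 521 + 1791 + 1745 + 1558 + 1215 + 654 + 305 + 469 + 1165 + 1181 = 10604
Weighted mean = 388224 / 10604 = 36.61109
Difference (unweighted minus weighted) = 5.7889098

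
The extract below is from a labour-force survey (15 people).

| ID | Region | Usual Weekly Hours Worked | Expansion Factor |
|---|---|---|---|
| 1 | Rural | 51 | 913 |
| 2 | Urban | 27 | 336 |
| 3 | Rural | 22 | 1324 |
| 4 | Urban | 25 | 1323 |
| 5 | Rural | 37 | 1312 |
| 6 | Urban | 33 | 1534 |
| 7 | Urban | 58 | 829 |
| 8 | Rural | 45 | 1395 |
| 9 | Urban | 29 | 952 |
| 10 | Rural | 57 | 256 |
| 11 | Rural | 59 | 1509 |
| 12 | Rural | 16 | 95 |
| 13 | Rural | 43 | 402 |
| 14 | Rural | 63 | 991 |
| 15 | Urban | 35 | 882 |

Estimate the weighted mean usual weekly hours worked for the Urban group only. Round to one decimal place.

34.0

Urban rows: 2, 4, 6, 7, 9, 15
Weighted sum = 27×336 + 25×1323 + 33×1534 + 58×829 + 29×952 + 35×882
  = 9072 + 33075 + 50622 + 48082 + 27608 + 30870 = 199329
Sum of weights = 336 + 1323 + 1534 + 829 + 952 + 882 = 5856
Weighted mean = 199329 / 5856 = 34.038422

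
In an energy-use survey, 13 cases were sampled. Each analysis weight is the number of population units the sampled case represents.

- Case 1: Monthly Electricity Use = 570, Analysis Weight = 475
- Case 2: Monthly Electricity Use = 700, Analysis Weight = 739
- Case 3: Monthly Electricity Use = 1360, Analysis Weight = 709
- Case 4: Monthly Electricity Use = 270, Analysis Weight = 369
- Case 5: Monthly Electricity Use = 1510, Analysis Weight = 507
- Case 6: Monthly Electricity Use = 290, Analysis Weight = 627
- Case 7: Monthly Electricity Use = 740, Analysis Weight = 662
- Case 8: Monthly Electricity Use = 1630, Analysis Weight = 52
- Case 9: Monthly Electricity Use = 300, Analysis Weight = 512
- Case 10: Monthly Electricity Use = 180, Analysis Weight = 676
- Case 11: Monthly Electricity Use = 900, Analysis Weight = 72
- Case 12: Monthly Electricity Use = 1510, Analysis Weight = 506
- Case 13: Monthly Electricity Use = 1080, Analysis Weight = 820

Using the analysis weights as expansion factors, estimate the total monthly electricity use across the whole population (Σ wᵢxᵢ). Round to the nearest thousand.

5364000

Weighted total = 5363700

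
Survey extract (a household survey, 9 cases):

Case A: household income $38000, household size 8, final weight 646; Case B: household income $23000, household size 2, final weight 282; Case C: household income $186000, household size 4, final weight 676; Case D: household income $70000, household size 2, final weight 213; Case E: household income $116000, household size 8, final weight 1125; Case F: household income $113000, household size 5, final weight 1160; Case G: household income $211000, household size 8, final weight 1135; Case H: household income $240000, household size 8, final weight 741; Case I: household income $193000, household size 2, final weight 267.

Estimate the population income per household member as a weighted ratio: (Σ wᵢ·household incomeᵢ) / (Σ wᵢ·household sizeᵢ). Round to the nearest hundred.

23000

Σ wᵢ·y = 38000×646 + 23000×282 + 186000×676 + 70000×213 + 116000×1125 + 113000×1160 + 211000×1135 + 240000×741 + 193000×267
  = 902116000
Σ wᵢ·x = 8×646 + 2×282 + 4×676 + 2×213 + 8×1125 + 5×1160 + 8×1135 + 8×741 + 2×267
  = 5168 + 564 + 2704 + 426 + 9000 + 5800 + 9080 + 5928 + 534 = 39204
Ratio = 902116000 / 39204 = 23010.815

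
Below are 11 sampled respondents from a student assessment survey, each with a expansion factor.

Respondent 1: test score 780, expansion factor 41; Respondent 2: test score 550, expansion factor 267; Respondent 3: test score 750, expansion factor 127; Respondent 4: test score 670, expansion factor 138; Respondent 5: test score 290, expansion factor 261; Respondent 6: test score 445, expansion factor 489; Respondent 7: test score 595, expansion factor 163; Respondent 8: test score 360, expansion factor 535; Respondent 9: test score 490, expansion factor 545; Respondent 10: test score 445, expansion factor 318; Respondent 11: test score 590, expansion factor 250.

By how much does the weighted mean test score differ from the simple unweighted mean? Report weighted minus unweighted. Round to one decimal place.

Unweighted sum = 780 + 550 + 750 + 670 + 290 + 445 + 595 + 360 + 490 + 445 + 590 = 5965
Unweighted mean = 5965 / 11 = 542.27273
Weighted sum = 780×41 + 550×267 + 750×127 + 670×138 + 290×261 + 445×489 + 595×163 + 360×535 + 490×545 + 445×318 + 590×250
  = 31980 + 146850 + 95250 + 92460 + 75690 + 217605 + 96985 + 192600 + 267050 + 141510 + 147500 = 1505480
Sum of weights = 41 + 267 + 127 + 138 + 261 + 489 + 163 + 535 + 545 + 318 + 250 = 3134
Weighted mean = 1505480 / 3134 = 480.37013
Difference (weighted minus unweighted) = -61.902593

-61.9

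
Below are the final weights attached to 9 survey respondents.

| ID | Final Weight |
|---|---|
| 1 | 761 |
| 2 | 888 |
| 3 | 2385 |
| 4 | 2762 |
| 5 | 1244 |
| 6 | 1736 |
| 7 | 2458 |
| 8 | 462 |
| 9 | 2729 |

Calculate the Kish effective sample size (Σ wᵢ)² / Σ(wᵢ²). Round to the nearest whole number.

7

Σ wᵢ = 761 + 888 + 2385 + 2762 + 1244 + 1736 + 2458 + 462 + 2729 = 15425
Σ wᵢ² = 579121 + 788544 + 5688225 + 7628644 + 1547536 + 3013696 + 6041764 + 213444 + 7447441 = 32948415
n_eff = 15425² / 32948415 = 237930625 / 32948415 = 7.2213072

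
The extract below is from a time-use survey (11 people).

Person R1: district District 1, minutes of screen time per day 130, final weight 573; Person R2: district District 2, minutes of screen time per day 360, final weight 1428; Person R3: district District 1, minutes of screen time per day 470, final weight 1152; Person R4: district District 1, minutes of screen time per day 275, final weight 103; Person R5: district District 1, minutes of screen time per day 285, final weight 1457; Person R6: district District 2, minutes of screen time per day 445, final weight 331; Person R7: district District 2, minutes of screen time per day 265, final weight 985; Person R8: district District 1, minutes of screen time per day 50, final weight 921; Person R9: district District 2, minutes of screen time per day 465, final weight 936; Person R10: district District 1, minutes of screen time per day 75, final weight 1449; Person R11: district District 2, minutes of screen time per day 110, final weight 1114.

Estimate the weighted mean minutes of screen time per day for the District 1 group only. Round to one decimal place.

District 1 rows: R1, R3, R4, R5, R8, R10
Weighted sum = 130×573 + 470×1152 + 275×103 + 285×1457 + 50×921 + 75×1449
  = 74490 + 541440 + 28325 + 415245 + 46050 + 108675 = 1214225
Sum of weights = 573 + 1152 + 103 + 1457 + 921 + 1449 = 5655
Weighted mean = 1214225 / 5655 = 214.71706

214.7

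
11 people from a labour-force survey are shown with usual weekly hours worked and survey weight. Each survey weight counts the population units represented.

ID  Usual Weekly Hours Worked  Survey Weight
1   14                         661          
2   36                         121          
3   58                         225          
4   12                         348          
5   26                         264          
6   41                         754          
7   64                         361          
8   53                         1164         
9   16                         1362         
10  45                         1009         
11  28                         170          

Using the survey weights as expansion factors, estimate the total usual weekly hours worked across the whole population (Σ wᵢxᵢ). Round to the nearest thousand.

Weighted total = 14×661 + 36×121 + 58×225 + 12×348 + 26×264 + 41×754 + 64×361 + 53×1164 + 16×1362 + 45×1009 + 28×170
  = 225367

225000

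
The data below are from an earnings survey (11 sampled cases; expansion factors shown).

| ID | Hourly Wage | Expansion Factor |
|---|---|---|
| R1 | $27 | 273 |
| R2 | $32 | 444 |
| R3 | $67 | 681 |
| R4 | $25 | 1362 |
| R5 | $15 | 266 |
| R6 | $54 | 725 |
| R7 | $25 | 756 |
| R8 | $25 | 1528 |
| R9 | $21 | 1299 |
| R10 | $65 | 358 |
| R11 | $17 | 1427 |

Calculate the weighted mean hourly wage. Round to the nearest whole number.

30

Weighted sum = 27×273 + 32×444 + 67×681 + 25×1362 + 15×266 + 54×725 + 25×756 + 25×1528 + 21×1299 + 65×358 + 17×1427
  = 7371 + 14208 + 45627 + 34050 + 3990 + 39150 + 18900 + 38200 + 27279 + 23270 + 24259 = 276304
Sum of weights = 273 + 444 + 681 + 1362 + 266 + 725 + 756 + 1528 + 1299 + 358 + 1427 = 9119
Weighted mean = 276304 / 9119 = 30.299814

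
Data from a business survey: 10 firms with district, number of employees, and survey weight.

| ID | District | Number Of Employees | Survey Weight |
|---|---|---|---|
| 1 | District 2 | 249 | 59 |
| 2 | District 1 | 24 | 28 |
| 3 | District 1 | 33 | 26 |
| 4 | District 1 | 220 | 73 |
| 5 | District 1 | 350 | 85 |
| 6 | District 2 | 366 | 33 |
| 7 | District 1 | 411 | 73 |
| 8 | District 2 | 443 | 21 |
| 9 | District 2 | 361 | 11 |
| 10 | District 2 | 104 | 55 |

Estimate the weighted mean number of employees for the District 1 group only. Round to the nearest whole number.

District 1 rows: 2, 3, 4, 5, 7
Weighted sum = 24×28 + 33×26 + 220×73 + 350×85 + 411×73
  = 672 + 858 + 16060 + 29750 + 30003 = 77343
Sum of weights = 28 + 26 + 73 + 85 + 73 = 285
Weighted mean = 77343 / 285 = 271.37895

271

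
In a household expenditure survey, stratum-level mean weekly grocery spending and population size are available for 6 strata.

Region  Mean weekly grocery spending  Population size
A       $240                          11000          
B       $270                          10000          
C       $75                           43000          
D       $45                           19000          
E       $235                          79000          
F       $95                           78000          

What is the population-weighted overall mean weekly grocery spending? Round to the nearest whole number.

Σ Nₕ·x̄ₕ = 240×11000 + 270×10000 + 75×43000 + 45×19000 + 235×79000 + 95×78000
  = 2640000 + 2700000 + 3225000 + 855000 + 18565000 + 7410000 = 35395000
Σ Nₕ = 11000 + 10000 + 43000 + 19000 + 79000 + 78000 = 240000
Overall mean = 35395000 / 240000 = 147.47917

147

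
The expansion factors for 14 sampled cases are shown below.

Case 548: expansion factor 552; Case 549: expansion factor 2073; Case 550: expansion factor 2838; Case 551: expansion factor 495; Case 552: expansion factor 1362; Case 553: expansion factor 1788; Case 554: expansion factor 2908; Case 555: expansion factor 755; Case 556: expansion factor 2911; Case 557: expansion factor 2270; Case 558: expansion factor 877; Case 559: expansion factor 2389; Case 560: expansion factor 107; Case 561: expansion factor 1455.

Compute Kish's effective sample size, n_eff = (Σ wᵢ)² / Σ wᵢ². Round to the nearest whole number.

Σ wᵢ = 22780
Σ wᵢ² = 49211524
n_eff = 22780² / 49211524 = 518928400 / 49211524 = 10.544855

11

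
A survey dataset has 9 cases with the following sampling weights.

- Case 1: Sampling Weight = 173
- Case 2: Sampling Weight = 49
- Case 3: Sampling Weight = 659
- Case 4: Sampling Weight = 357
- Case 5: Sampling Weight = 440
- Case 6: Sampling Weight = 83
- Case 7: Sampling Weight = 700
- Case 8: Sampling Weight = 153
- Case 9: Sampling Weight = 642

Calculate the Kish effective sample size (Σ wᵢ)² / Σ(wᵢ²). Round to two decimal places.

Σ wᵢ = 3256
Σ wᵢ² = 29929 + 2401 + 434281 + 127449 + 193600 + 6889 + 490000 + 23409 + 412164 = 1720122
n_eff = 3256² / 1720122 = 10601536 / 1720122 = 6.1632466

6.16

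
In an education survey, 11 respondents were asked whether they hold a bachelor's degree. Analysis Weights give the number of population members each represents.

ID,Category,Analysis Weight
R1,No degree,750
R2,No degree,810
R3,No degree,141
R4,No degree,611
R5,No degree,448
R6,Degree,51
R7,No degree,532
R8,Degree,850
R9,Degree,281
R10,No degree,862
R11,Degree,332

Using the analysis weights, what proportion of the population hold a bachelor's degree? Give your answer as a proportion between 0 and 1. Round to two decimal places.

0.27

Sum of weights for 'Degree' = 51 + 850 + 281 + 332 = 1514
Total weight = 5668
Weighted proportion = 1514 / 5668 = 0.26711362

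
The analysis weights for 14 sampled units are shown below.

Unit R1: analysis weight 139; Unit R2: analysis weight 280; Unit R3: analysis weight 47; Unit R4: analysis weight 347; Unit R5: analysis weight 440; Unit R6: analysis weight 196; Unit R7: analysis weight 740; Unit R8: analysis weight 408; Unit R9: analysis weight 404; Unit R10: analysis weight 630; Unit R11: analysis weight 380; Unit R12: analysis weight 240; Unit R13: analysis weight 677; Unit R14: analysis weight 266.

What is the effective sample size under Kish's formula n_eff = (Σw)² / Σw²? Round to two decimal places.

Σ wᵢ = 5194
Σ wᵢ² = 2457620
n_eff = 5194² / 2457620 = 26977636 / 2457620 = 10.977139

10.98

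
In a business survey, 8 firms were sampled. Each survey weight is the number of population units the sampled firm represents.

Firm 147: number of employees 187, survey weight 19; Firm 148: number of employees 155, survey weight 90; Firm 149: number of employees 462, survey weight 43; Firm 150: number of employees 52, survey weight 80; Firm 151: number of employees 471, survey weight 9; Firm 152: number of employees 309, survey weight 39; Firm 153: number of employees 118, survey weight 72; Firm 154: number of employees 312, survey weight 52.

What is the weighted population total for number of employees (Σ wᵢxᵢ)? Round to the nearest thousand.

Weighted total = 187×19 + 155×90 + 462×43 + 52×80 + 471×9 + 309×39 + 118×72 + 312×52
  = 3553 + 13950 + 19866 + 4160 + 4239 + 12051 + 8496 + 16224 = 82539

83000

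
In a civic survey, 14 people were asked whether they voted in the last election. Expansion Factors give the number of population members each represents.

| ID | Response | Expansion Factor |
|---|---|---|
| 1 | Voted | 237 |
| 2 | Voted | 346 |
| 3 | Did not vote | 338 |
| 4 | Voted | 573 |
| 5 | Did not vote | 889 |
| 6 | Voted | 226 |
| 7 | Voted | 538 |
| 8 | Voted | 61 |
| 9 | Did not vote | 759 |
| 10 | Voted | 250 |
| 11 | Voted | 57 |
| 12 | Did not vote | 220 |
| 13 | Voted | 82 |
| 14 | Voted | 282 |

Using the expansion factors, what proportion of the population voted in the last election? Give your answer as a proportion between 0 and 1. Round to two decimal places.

Sum of weights for 'Voted' = 237 + 346 + 573 + 226 + 538 + 61 + 250 + 57 + 82 + 282 = 2652
Total weight = 4858
Weighted proportion = 2652 / 4858 = 0.54590366

0.55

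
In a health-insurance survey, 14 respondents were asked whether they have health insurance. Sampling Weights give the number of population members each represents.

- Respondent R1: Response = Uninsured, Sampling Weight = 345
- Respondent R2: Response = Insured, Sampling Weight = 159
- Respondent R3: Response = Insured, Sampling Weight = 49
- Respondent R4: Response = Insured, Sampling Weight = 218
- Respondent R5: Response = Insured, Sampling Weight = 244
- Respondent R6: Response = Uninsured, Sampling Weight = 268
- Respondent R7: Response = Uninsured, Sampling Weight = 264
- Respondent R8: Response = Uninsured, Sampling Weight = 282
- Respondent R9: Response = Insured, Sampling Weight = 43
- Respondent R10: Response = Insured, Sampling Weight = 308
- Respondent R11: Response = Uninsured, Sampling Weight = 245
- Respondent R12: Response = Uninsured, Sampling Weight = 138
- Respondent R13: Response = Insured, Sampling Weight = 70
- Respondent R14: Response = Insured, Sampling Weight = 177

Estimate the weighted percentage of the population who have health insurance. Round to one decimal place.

Sum of weights for 'Insured' = 159 + 49 + 218 + 244 + 43 + 308 + 70 + 177 = 1268
Total weight = 2810
Weighted proportion = 1268 / 2810 = 0.45124555 → 45.124555%

45.1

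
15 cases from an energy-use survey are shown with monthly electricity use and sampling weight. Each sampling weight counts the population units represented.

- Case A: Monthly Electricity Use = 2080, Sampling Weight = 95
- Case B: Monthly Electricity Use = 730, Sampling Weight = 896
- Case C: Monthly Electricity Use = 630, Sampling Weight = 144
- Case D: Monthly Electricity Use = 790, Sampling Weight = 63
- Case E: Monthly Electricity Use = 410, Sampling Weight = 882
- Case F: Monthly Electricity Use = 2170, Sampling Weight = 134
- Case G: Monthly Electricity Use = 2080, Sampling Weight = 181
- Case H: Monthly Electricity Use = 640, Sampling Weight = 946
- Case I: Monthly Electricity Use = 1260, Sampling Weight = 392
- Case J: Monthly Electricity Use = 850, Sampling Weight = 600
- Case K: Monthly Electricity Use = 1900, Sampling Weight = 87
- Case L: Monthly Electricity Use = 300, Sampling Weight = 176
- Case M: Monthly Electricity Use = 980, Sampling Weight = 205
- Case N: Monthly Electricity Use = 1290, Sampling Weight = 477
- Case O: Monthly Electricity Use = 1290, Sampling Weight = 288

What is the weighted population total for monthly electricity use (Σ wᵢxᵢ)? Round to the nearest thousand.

Weighted total = 5036260

5036000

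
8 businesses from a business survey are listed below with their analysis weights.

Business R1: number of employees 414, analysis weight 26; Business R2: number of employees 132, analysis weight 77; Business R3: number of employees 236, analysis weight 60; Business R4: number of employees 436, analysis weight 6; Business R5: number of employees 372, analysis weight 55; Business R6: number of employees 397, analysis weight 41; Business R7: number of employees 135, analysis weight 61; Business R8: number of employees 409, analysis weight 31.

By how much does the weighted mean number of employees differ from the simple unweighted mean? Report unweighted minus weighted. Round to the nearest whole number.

49

Unweighted sum = 2531
Unweighted mean = 2531 / 8 = 316.375
Weighted sum = 414×26 + 132×77 + 236×60 + 436×6 + 372×55 + 397×41 + 135×61 + 409×31
  = 10764 + 10164 + 14160 + 2616 + 20460 + 16277 + 8235 + 12679 = 95355
Sum of weights = 26 + 77 + 60 + 6 + 55 + 41 + 61 + 31 = 357
Weighted mean = 95355 / 357 = 267.10084
Difference (unweighted minus weighted) = 49.27416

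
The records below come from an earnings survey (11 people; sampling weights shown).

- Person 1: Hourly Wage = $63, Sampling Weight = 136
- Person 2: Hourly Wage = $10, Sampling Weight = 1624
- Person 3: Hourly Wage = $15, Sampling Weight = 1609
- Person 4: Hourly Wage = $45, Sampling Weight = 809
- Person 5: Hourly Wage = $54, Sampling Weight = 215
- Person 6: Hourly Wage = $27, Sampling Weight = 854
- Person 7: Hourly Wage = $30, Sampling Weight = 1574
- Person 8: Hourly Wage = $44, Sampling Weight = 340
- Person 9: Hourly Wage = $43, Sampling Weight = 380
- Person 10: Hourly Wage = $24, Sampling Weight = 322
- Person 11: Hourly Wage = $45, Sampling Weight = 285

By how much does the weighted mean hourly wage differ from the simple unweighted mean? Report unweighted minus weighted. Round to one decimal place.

Unweighted sum = 400
Unweighted mean = 400 / 11 = 36.363636
Weighted sum = 219089
Sum of weights = 136 + 1624 + 1609 + 809 + 215 + 854 + 1574 + 340 + 380 + 322 + 285 = 8148
Weighted mean = 219089 / 8148 = 26.888684
Difference (unweighted minus weighted) = 9.474952

9.5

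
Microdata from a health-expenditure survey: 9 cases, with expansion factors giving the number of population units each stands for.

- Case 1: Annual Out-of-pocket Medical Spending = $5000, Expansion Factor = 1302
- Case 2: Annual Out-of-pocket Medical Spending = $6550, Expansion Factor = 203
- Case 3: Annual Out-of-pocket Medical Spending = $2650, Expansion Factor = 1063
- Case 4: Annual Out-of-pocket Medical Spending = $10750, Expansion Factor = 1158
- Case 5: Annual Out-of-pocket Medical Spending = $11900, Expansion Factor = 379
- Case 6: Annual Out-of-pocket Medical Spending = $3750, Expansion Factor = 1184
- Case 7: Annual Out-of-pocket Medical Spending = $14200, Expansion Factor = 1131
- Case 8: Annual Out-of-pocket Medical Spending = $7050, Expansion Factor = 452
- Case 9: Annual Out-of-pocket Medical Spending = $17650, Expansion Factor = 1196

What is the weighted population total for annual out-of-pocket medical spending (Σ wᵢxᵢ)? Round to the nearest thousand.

Weighted total = 72411400

72411000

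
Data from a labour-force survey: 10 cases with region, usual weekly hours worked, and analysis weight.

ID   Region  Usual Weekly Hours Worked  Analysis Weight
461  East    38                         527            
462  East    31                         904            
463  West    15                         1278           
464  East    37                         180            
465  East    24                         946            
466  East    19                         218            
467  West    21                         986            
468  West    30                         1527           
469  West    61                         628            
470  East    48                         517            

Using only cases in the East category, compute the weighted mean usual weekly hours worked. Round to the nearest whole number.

32

East rows: 461, 462, 464, 465, 466, 470
Weighted sum = 38×527 + 31×904 + 37×180 + 24×946 + 19×218 + 48×517
  = 20026 + 28024 + 6660 + 22704 + 4142 + 24816 = 106372
Sum of weights = 527 + 904 + 180 + 946 + 218 + 517 = 3292
Weighted mean = 106372 / 3292 = 32.312272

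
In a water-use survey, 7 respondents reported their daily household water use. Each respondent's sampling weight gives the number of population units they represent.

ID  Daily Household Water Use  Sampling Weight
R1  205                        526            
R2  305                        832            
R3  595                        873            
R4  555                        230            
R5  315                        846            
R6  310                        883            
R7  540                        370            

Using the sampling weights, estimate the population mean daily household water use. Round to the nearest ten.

Weighted sum = 205×526 + 305×832 + 595×873 + 555×230 + 315×846 + 310×883 + 540×370
  = 107830 + 253760 + 519435 + 127650 + 266490 + 273730 + 199800 = 1748695
Sum of weights = 526 + 832 + 873 + 230 + 846 + 883 + 370 = 4560
Weighted mean = 1748695 / 4560 = 383.48575

380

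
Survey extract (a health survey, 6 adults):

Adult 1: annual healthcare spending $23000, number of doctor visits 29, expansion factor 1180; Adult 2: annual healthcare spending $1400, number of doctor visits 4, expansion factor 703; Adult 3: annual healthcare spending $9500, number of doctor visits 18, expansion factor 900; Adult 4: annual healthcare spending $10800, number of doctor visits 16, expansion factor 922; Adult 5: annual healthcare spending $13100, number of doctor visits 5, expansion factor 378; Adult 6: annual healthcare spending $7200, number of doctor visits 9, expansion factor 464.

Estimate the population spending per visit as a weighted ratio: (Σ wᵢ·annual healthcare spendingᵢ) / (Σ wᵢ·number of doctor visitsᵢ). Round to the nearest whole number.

Σ wᵢ·y = 23000×1180 + 1400×703 + 9500×900 + 10800×922 + 13100×378 + 7200×464
  = 54924400
Σ wᵢ·x = 29×1180 + 4×703 + 18×900 + 16×922 + 5×378 + 9×464
  = 34220 + 2812 + 16200 + 14752 + 1890 + 4176 = 74050
Ratio = 54924400 / 74050 = 741.72046

742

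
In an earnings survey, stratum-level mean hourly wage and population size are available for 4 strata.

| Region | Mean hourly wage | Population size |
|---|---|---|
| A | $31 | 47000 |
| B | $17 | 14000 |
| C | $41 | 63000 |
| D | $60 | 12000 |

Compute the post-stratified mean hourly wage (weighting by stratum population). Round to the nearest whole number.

37

Σ Nₕ·x̄ₕ = 31×47000 + 17×14000 + 41×63000 + 60×12000
  = 1457000 + 238000 + 2583000 + 720000 = 4998000
Σ Nₕ = 47000 + 14000 + 63000 + 12000 = 136000
Overall mean = 4998000 / 136000 = 36.75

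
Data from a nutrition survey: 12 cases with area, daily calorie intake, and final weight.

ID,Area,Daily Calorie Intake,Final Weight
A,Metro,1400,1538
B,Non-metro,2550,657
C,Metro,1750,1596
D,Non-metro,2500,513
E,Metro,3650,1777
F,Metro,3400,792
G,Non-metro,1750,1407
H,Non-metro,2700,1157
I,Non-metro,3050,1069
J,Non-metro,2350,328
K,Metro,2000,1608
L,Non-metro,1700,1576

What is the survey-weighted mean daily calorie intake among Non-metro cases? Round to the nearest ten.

Non-metro rows: B, D, G, H, I, J, L
Weighted sum = 2550×657 + 2500×513 + 1750×1407 + 2700×1157 + 3050×1069 + 2350×328 + 1700×1576
  = 15254450
Sum of weights = 6707
Weighted mean = 15254450 / 6707 = 2274.4073

2270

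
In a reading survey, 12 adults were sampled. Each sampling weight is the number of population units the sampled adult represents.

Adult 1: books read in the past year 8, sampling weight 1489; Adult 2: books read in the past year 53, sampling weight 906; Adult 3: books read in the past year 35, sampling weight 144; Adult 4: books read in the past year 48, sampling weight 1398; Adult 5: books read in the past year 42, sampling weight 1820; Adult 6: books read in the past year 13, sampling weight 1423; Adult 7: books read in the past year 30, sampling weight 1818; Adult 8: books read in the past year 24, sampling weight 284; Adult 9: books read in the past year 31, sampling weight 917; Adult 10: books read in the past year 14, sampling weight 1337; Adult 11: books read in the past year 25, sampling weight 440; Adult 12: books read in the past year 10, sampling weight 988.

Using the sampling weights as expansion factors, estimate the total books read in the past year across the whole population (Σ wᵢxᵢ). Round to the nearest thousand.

356000

Weighted total = 8×1489 + 53×906 + 35×144 + 48×1398 + 42×1820 + 13×1423 + 30×1818 + 24×284 + 31×917 + 14×1337 + 25×440 + 10×988
  = 11912 + 48018 + 5040 + 67104 + 76440 + 18499 + 54540 + 6816 + 28427 + 18718 + 11000 + 9880 = 356394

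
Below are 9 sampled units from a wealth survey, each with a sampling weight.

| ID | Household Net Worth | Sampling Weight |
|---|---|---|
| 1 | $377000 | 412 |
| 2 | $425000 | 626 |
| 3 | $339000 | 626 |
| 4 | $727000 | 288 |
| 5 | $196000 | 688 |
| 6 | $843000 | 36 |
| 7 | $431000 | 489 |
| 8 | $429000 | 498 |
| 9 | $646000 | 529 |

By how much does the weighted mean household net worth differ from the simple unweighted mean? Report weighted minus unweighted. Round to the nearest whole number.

-67076

Unweighted sum = 4413000
Unweighted mean = 4413000 / 9 = 490333.33
Weighted sum = 1774295000
Sum of weights = 4192
Weighted mean = 1774295000 / 4192 = 423257.4
Difference (weighted minus unweighted) = -67075.938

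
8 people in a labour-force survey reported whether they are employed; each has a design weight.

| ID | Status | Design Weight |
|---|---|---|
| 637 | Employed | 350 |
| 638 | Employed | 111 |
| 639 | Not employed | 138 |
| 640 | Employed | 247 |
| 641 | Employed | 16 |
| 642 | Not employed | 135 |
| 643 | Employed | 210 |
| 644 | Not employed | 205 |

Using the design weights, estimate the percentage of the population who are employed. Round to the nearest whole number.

Sum of weights for 'Employed' = 350 + 111 + 247 + 16 + 210 = 934
Total weight = 1412
Weighted proportion = 934 / 1412 = 0.66147309 → 66.147309%

66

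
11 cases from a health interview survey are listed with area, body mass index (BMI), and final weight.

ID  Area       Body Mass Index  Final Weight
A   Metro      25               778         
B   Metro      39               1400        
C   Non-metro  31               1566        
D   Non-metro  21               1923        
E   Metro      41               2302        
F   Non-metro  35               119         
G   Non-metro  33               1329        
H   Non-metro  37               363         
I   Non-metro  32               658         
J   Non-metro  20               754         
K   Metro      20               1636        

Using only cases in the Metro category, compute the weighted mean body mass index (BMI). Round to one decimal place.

Metro rows: A, B, E, K
Weighted sum = 25×778 + 39×1400 + 41×2302 + 20×1636
  = 19450 + 54600 + 94382 + 32720 = 201152
Sum of weights = 778 + 1400 + 2302 + 1636 = 6116
Weighted mean = 201152 / 6116 = 32.88947

32.9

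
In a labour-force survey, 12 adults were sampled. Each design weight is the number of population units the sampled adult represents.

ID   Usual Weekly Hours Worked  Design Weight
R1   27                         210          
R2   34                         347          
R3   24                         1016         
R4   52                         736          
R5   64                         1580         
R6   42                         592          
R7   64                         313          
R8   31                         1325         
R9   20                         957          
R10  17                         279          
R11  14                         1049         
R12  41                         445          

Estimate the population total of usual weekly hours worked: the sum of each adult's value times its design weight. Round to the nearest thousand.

Weighted total = 27×210 + 34×347 + 24×1016 + 52×736 + 64×1580 + 42×592 + 64×313 + 31×1325 + 20×957 + 17×279 + 14×1049 + 41×445
  = 5670 + 11798 + 24384 + 38272 + 101120 + 24864 + 20032 + 41075 + 19140 + 4743 + 14686 + 18245 = 324029

324000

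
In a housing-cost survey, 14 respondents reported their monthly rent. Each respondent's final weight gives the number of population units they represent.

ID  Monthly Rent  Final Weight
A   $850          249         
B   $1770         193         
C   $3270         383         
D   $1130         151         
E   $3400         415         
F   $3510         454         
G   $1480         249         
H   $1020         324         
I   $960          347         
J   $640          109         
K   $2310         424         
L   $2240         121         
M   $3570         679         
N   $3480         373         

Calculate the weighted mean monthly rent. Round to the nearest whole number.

2473

Weighted sum = 11055270
Sum of weights = 4471
Weighted mean = 11055270 / 4471 = 2472.6616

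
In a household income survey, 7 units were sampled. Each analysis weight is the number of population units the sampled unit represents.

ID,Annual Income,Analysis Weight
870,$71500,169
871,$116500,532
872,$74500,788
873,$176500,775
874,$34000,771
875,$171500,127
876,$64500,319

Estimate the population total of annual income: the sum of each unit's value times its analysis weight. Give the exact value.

Weighted total = 71500×169 + 116500×532 + 74500×788 + 176500×775 + 34000×771 + 171500×127 + 64500×319
  = 12083500 + 61978000 + 58706000 + 136787500 + 26214000 + 21780500 + 20575500 = 338125000

338125000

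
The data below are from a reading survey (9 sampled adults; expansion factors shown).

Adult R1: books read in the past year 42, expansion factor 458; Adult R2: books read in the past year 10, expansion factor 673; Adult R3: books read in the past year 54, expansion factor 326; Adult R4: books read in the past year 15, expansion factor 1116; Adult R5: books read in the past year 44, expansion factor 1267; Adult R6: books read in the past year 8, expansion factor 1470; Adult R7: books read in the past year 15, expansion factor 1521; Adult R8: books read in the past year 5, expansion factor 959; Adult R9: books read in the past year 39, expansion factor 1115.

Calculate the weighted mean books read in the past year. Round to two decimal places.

22.34

Weighted sum = 42×458 + 10×673 + 54×326 + 15×1116 + 44×1267 + 8×1470 + 15×1521 + 5×959 + 39×1115
  = 198913
Sum of weights = 458 + 673 + 326 + 1116 + 1267 + 1470 + 1521 + 959 + 1115 = 8905
Weighted mean = 198913 / 8905 = 22.337226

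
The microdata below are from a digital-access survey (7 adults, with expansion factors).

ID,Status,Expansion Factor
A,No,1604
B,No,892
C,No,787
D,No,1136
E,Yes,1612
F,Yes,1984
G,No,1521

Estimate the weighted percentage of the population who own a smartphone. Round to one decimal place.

Sum of weights for 'Yes' = 1612 + 1984 = 3596
Total weight = 1604 + 892 + 787 + 1136 + 1612 + 1984 + 1521 = 9536
Weighted proportion = 3596 / 9536 = 0.37709732 → 37.709732%

37.7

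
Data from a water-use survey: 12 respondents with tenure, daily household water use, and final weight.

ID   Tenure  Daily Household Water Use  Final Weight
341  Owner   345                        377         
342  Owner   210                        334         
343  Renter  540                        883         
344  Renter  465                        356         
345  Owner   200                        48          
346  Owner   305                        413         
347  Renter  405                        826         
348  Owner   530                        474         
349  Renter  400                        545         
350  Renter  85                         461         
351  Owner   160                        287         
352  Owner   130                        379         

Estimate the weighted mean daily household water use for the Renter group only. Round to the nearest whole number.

402

Renter rows: 343, 344, 347, 349, 350
Weighted sum = 1234075
Sum of weights = 883 + 356 + 826 + 545 + 461 = 3071
Weighted mean = 1234075 / 3071 = 401.84793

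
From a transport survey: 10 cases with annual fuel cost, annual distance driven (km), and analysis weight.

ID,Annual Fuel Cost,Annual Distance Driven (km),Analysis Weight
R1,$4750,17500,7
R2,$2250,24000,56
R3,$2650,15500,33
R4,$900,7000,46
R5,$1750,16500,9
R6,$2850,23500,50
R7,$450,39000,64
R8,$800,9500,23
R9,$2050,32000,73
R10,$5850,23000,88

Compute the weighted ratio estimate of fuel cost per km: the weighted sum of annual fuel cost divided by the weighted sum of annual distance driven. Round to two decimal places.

Σ wᵢ·y = 4750×7 + 2250×56 + 2650×33 + 900×46 + 1750×9 + 2850×50 + 450×64 + 800×23 + 2050×73 + 5850×88
  = 33250 + 126000 + 87450 + 41400 + 15750 + 142500 + 28800 + 18400 + 149650 + 514800 = 1158000
Σ wᵢ·x = 17500×7 + 24000×56 + 15500×33 + 7000×46 + 16500×9 + 23500×50 + 39000×64 + 9500×23 + 32000×73 + 23000×88
  = 10698000
Ratio = 1158000 / 10698000 = 0.10824453

0.11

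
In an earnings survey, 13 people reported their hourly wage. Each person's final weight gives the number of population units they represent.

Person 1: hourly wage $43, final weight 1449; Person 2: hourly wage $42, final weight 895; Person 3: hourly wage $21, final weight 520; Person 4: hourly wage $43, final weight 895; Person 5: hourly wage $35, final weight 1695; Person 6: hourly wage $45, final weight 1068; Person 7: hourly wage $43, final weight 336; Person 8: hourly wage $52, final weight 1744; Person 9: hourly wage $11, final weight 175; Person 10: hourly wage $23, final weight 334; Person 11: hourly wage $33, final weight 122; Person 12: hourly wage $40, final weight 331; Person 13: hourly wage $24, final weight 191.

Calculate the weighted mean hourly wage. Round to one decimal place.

40.3

Weighted sum = 393280
Sum of weights = 9755
Weighted mean = 393280 / 9755 = 40.315736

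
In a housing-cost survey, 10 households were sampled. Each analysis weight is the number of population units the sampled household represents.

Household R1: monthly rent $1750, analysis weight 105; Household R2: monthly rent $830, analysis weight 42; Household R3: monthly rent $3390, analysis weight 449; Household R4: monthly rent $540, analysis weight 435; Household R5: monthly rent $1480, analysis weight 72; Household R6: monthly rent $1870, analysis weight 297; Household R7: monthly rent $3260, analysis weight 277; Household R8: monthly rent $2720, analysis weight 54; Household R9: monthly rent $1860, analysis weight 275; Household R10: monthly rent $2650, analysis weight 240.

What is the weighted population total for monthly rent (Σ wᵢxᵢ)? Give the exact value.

Weighted total = 1750×105 + 830×42 + 3390×449 + 540×435 + 1480×72 + 1870×297 + 3260×277 + 2720×54 + 1860×275 + 2650×240
  = 4834970

4834970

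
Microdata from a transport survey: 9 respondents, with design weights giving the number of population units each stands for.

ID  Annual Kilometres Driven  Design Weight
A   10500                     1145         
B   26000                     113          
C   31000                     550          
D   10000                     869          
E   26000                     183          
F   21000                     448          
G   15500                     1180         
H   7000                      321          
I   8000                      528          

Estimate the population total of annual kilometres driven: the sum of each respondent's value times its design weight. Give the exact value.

Weighted total = 10500×1145 + 26000×113 + 31000×550 + 10000×869 + 26000×183 + 21000×448 + 15500×1180 + 7000×321 + 8000×528
  = 79627500

79627500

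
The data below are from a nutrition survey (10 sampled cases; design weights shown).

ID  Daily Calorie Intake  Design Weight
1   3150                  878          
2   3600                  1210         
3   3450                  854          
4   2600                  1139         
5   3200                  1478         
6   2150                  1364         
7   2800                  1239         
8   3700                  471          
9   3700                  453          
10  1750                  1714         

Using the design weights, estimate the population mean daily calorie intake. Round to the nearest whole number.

2831

Weighted sum = 3150×878 + 3600×1210 + 3450×854 + 2600×1139 + 3200×1478 + 2150×1364 + 2800×1239 + 3700×471 + 3700×453 + 1750×1714
  = 2765700 + 4356000 + 2946300 + 2961400 + 4729600 + 2932600 + 3469200 + 1742700 + 1676100 + 2999500 = 30579100
Sum of weights = 878 + 1210 + 854 + 1139 + 1478 + 1364 + 1239 + 471 + 453 + 1714 = 10800
Weighted mean = 30579100 / 10800 = 2831.3981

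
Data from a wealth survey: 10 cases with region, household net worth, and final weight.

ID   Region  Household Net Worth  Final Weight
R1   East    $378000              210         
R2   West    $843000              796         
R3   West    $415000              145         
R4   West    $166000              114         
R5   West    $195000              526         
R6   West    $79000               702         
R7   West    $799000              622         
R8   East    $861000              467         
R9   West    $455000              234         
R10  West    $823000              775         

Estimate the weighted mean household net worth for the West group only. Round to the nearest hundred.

549200

West rows: R2, R3, R4, R5, R6, R7, R9, R10
Weighted sum = 843000×796 + 415000×145 + 166000×114 + 195000×526 + 79000×702 + 799000×622 + 455000×234 + 823000×775
  = 671028000 + 60175000 + 18924000 + 102570000 + 55458000 + 496978000 + 106470000 + 637825000 = 2149428000
Sum of weights = 796 + 145 + 114 + 526 + 702 + 622 + 234 + 775 = 3914
Weighted mean = 2149428000 / 3914 = 549164.03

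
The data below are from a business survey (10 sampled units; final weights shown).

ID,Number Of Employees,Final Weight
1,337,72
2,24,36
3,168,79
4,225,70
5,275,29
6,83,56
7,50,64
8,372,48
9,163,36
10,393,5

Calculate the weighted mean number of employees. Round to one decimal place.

193.3

Weighted sum = 337×72 + 24×36 + 168×79 + 225×70 + 275×29 + 83×56 + 50×64 + 372×48 + 163×36 + 393×5
  = 95662
Sum of weights = 495
Weighted mean = 95662 / 495 = 193.25657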